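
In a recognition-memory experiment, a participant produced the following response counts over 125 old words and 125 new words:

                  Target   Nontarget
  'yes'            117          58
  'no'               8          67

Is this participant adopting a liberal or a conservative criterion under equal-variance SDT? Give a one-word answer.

liberal

z(H) = 1.522, z(FA) = -0.090
c = −½·(z(H) + z(FA)) = -0.716
c < 0 → liberal criterion (biased toward responding “yes”).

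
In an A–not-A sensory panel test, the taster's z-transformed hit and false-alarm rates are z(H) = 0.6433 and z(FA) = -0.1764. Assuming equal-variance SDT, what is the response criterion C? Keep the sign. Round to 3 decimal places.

c = −½·[z(H) + z(FA)] = −½·(0.6433 + (-0.1764)) = -0.23345

C = -0.233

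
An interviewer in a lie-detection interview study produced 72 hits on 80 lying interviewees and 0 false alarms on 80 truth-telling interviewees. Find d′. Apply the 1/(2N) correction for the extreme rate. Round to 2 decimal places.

d′ = 3.78

The false-alarm rate is 0/80 = 0, so apply the 1/(2N) correction: FA → 1/(2·80) = 0.00625.
z(H) = z(0.90000) = 1.282
z(FA) = z(0.00625) = -2.498
d' = 1.282 − (-2.498) = 3.780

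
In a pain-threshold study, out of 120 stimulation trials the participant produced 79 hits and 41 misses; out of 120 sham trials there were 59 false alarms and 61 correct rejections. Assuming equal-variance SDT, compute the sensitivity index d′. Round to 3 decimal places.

H = 79/120 = 0.6583
FA = 59/120 = 0.4917
z(0.6583) = 0.4078, z(0.4917) = -0.0208
d' = z(H) − z(FA) = 0.4078 − (-0.0208) = 0.4286

d′ = 0.429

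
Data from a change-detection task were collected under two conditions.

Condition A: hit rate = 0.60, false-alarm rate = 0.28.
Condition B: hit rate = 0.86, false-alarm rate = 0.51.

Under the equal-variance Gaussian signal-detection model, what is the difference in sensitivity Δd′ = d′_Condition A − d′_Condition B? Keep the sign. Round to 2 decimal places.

Δd′ = -0.22

Condition A: z(0.60) = 0.253, z(0.28) = -0.583, d' = 0.836
Condition B: z(0.86) = 1.080, z(0.51) = 0.025, d' = 1.055
Δd' = d'_Condition A − d'_Condition B = 0.836 − 1.055 = -0.219
Condition B has the higher sensitivity.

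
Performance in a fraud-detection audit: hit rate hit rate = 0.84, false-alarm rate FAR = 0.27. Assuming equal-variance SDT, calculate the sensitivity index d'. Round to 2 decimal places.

d' = 1.61

z(H) = 0.994
z(FA) = -0.613
d' = z(H) − z(FA) = 0.994 − (-0.613) = 1.607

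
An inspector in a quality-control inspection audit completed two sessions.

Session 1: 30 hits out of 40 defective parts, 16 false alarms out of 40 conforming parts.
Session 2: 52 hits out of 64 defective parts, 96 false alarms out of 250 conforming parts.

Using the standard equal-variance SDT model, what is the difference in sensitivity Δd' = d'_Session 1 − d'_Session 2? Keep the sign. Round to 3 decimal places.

Δd' = -0.254

Session 1: z(0.7500) = 0.6745, z(0.4000) = -0.2533, d' = 0.9278
Session 2: z(0.8125) = 0.8871, z(0.3840) = -0.2950, d' = 1.1821
Δd' = d'_Session 1 − d'_Session 2 = 0.9278 − 1.1821 = -0.2543
Session 2 has the higher sensitivity.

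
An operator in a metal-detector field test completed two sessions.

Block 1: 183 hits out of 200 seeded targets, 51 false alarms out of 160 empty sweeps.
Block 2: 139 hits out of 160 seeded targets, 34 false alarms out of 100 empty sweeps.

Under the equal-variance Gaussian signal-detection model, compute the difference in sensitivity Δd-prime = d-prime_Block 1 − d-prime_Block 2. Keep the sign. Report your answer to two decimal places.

Δd-prime = 0.31

Block 1: z(0.9150) = 1.372, z(0.3187) = -0.471, d' = 1.843
Block 2: z(0.8688) = 1.121, z(0.3400) = -0.412, d' = 1.533
Δd' = d'_Block 1 − d'_Block 2 = 1.843 − 1.533 = 0.310
Block 1 has the higher sensitivity.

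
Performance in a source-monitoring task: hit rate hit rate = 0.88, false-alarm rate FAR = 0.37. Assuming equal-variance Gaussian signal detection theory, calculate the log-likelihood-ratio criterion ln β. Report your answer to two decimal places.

z(H) = z(0.88) = 1.175
z(FA) = z(0.37) = -0.332
ln β = −½·[z(H)² − z(FA)²] = −0.5 × (1.381 − 0.110) = -0.6355

ln β = -0.64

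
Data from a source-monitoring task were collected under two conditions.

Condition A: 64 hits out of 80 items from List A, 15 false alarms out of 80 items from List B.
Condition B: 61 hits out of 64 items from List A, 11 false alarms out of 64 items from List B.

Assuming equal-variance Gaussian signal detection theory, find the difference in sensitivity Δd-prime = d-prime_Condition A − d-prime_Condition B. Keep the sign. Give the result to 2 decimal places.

Δd-prime = -0.89

Condition A: z(0.8000) = 0.842, z(0.1875) = -0.887, d' = 1.729
Condition B: z(0.9531) = 1.676, z(0.1719) = -0.947, d' = 2.623
Δd' = d'_Condition A − d'_Condition B = 1.729 − 2.623 = -0.894
Condition B has the higher sensitivity.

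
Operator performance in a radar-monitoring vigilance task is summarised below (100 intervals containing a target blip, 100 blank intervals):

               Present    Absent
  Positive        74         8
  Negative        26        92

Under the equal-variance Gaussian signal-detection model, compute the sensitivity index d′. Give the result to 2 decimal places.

d′ = 2.05

H = 74/100 = 0.7400
FA = 8/100 = 0.0800
z(H) = z(0.7400) = 0.643
z(FA) = z(0.0800) = -1.405
d' = z(H) − z(FA) = 0.643 − (-1.405) = 2.048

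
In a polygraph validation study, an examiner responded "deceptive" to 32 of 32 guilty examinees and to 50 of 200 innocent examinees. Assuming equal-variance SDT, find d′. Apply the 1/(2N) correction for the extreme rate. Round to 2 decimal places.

d′ = 2.83

The hit rate is 32/32 = 1, so apply the 1/(2N) correction: H → 1 − 1/(2·32) = 0.98438.
z(H) = z(0.98438) = 2.154
z(FA) = z(0.25000) = -0.674
d' = 2.154 − (-0.674) = 2.828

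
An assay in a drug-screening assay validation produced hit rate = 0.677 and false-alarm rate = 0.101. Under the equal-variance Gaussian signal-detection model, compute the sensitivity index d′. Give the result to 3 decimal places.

d′ = 1.735

z(H) = z(0.677) = 0.4593
z(FA) = z(0.101) = -1.2759
d' = z(H) − z(FA) = 0.4593 − (-1.2759) = 1.7352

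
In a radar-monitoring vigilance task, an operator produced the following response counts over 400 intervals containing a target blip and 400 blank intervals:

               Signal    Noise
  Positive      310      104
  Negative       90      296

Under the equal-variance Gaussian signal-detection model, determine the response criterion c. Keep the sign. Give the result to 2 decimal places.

H = 310/400 = 0.7750
FA = 104/400 = 0.2600
z(H) = z(0.7750) = 0.755
z(FA) = z(0.2600) = -0.643
c = −½·[z(H) + z(FA)] = −0.5 × (0.755 + (-0.643)) = -0.056
c < 0: the operator has a liberal response bias.

c = -0.06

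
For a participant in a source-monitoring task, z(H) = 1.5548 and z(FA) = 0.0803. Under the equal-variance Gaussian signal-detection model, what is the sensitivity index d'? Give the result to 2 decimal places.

d' = 1.47

d' = z(H) − z(FA) = 1.5548 − 0.0803 = 1.4745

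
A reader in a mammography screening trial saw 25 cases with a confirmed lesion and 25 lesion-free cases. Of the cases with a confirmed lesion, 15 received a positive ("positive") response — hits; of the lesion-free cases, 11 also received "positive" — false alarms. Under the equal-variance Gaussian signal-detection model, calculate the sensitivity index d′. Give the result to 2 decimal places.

H = 15/25 = 0.6000
FA = 11/25 = 0.4400
Φ⁻¹(H) = Φ⁻¹(0.6000) = 0.253
Φ⁻¹(FA) = Φ⁻¹(0.4400) = -0.151
d' = z(H) − z(FA) = 0.253 − (-0.151) = 0.404

d′ = 0.40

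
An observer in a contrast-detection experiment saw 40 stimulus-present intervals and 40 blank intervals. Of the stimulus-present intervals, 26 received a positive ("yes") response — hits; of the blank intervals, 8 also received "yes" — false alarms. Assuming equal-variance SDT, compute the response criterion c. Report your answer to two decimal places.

H = 26/40 = 0.6500
FA = 8/40 = 0.2000
Φ⁻¹(0.6500) = 0.3853, Φ⁻¹(0.2000) = -0.8416
c = −½·[z(H) + z(FA)] = −0.5 × (0.3853 + (-0.8416)) = 0.22815

c = 0.23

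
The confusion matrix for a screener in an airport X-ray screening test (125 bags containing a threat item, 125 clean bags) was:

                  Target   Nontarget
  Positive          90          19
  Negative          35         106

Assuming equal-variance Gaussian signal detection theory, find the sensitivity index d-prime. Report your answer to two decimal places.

H = 90/125 = 0.7200
FA = 19/125 = 0.1520
z(H) = 0.5828
z(FA) = -1.0279
d' = z(H) − z(FA) = 0.5828 − (-1.0279) = 1.6107

d-prime = 1.61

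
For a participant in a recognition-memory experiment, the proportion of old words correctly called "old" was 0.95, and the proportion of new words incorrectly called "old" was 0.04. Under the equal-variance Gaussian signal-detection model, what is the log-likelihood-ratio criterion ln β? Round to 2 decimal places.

ln β = 0.18

Φ⁻¹(H) = Φ⁻¹(0.95) = 1.645
Φ⁻¹(FA) = Φ⁻¹(0.04) = -1.751
ln β = −½·[z(H)² − z(FA)²] = −0.5 × (2.706 − 3.066) = 0.180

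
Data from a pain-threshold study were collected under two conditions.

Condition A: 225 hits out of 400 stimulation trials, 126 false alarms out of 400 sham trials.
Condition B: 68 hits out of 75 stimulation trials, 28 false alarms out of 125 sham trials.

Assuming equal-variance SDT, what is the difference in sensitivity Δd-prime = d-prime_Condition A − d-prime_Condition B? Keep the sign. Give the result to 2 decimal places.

Δd-prime = -1.44

Condition A: z(0.5625) = 0.157, z(0.3150) = -0.482, d' = 0.639
Condition B: z(0.9067) = 1.321, z(0.2240) = -0.759, d' = 2.080
Δd' = d'_Condition A − d'_Condition B = 0.639 − 2.080 = -1.441
Condition B has the higher sensitivity.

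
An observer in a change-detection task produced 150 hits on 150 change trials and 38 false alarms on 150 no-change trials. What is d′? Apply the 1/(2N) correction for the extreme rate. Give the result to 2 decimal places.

d′ = 3.38

The hit rate is 150/150 = 1, so apply the 1/(2N) correction: H → 1 − 1/(2·150) = 0.99667.
z(H) = z(0.99667) = 2.713
z(FA) = z(0.25333) = -0.664
d' = 2.713 − (-0.664) = 3.377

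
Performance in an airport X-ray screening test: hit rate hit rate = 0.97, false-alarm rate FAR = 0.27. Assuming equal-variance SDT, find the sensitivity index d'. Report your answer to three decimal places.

d' = 2.494

z(H) = z(0.97) = 1.8808
z(FA) = z(0.27) = -0.6128
d' = z(H) − z(FA) = 1.8808 − (-0.6128) = 2.4936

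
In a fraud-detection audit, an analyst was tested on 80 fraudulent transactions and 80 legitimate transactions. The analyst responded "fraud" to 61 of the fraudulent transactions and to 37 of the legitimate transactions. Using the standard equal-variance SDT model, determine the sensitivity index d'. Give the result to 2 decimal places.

H = 61/80 = 0.7625
FA = 37/80 = 0.4625
z(H) = z(0.7625) = 0.714
z(FA) = z(0.4625) = -0.094
d' = z(H) − z(FA) = 0.714 − (-0.094) = 0.808

d' = 0.81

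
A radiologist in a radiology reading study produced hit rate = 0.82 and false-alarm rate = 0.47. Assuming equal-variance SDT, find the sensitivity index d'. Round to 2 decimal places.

d' = 0.99

Φ⁻¹(0.82) = 0.915, Φ⁻¹(0.47) = -0.075
d' = z(H) − z(FA) = 0.915 − (-0.075) = 0.990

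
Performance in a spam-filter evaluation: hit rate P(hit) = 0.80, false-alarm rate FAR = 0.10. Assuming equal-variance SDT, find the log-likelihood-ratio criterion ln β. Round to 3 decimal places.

Φ⁻¹(H) = Φ⁻¹(0.80) = 0.8416
Φ⁻¹(FA) = Φ⁻¹(0.10) = -1.2816
ln β = −½·[z(H)² − z(FA)²] = −0.5 × (0.7083 − 1.6425) = 0.4671

ln β = 0.467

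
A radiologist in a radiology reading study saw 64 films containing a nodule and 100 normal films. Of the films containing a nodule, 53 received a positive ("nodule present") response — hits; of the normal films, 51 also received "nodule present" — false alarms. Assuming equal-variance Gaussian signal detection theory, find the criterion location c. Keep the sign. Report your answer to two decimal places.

c = -0.49

H = 53/64 = 0.8281
FA = 51/100 = 0.5100
z(H) = z(0.8281) = 0.9467
z(FA) = z(0.5100) = 0.0251
c = −½·[z(H) + z(FA)] = −0.5 × (0.9467 + 0.0251) = -0.4859
c < 0: the radiologist has a liberal response bias.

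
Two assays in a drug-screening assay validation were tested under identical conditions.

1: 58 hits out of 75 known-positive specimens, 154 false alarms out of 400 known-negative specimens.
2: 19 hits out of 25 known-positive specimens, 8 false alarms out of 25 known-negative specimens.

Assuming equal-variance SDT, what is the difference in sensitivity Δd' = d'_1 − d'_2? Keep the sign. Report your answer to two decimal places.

1: z(0.7733) = 0.750, z(0.3850) = -0.292, d' = 1.042
2: z(0.7600) = 0.706, z(0.3200) = -0.468, d' = 1.174
Δd' = d'_1 − d'_2 = 1.042 − 1.174 = -0.132
2 has the higher sensitivity.

Δd' = -0.13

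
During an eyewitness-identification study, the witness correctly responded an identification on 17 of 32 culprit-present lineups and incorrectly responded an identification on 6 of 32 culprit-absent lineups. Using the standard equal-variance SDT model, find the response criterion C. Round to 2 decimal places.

H = 17/32 = 0.5312
FA = 6/32 = 0.1875
Φ⁻¹(H) = Φ⁻¹(0.5312) = 0.0783
Φ⁻¹(FA) = Φ⁻¹(0.1875) = -0.8871
c = −½·[z(H) + z(FA)] = −0.5 × (0.0783 + (-0.8871)) = 0.4044
c > 0: the witness has a conservative response bias.

C = 0.40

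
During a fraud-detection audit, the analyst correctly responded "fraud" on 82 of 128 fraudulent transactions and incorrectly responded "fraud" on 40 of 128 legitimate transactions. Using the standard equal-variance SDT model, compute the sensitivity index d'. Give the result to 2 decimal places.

H = 82/128 = 0.6406
FA = 40/128 = 0.3125
z(0.6406) = 0.360, z(0.3125) = -0.489
d' = z(H) − z(FA) = 0.360 − (-0.489) = 0.849

d' = 0.85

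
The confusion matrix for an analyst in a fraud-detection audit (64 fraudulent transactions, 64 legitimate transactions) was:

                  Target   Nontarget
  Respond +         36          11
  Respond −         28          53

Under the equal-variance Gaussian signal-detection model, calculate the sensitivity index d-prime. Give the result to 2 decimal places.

d-prime = 1.10

H = 36/64 = 0.5625
FA = 11/64 = 0.1719
z(0.5625) = 0.1573, z(0.1719) = -0.9467
d' = z(H) − z(FA) = 0.1573 − (-0.9467) = 1.1040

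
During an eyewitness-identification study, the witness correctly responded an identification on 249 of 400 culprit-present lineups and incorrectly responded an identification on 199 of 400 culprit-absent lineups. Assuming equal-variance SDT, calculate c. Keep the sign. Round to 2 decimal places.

c = -0.15

H = 249/400 = 0.6225
FA = 199/400 = 0.4975
z(H) = 0.312
z(FA) = -0.006
c = −½·[z(H) + z(FA)] = −0.5 × (0.312 + (-0.006)) = -0.153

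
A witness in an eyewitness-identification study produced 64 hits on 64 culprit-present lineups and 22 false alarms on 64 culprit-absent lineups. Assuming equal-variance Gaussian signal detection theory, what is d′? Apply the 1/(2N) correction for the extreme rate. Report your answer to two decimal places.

d′ = 2.82

The hit rate is 64/64 = 1, so apply the 1/(2N) correction: H → 1 − 1/(2·64) = 0.99219.
z(H) = z(0.99219) = 2.418
z(FA) = z(0.34375) = -0.402
d' = 2.418 − (-0.402) = 2.820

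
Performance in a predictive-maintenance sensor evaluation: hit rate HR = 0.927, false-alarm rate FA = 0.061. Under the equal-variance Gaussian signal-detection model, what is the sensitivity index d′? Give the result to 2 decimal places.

d′ = 3.00

z(H) = z(0.927) = 1.4538
z(FA) = z(0.061) = -1.5464
d' = z(H) − z(FA) = 1.4538 − (-1.5464) = 3.0002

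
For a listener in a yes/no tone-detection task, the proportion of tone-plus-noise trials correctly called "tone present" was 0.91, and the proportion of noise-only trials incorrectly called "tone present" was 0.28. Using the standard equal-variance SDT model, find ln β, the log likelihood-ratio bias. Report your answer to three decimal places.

ln β = -0.729

z(H) = 1.3408
z(FA) = -0.5828
ln β = −½·[z(H)² − z(FA)²] = −0.5 × (1.7977 − 0.3397) = -0.7290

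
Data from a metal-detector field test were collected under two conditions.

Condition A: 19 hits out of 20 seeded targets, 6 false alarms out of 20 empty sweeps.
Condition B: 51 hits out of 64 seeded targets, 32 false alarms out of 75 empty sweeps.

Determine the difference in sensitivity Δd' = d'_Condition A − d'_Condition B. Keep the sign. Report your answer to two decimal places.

Condition A: z(0.9500) = 1.645, z(0.3000) = -0.524, d' = 2.169
Condition B: z(0.7969) = 0.831, z(0.4267) = -0.185, d' = 1.016
Δd' = d'_Condition A − d'_Condition B = 2.169 − 1.016 = 1.153
Condition A has the higher sensitivity.

Δd' = 1.15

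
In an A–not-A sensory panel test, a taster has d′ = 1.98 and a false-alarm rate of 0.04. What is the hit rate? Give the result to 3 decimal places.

hit rate = 0.591

z(false-alarm rate) = z(0.04) = -1.7507
z(H) = z(FA) + d' = -1.7507 + 1.98 = 0.2293
hit rate = Φ(0.2293) = 0.5907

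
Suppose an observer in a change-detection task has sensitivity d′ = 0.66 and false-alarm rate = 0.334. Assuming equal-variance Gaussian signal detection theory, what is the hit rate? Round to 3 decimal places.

hit rate = 0.591

z(false-alarm rate) = z(0.334) = -0.4289
z(H) = z(FA) + d' = -0.4289 + 0.66 = 0.2311
hit rate = Φ(0.2311) = 0.5914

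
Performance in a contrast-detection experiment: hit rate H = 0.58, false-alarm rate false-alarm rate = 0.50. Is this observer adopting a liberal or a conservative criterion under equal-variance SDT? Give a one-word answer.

z(H) = 0.202, z(FA) = 0.000
c = −½·(z(H) + z(FA)) = -0.101
c < 0 → liberal criterion (biased toward responding “yes”).

liberal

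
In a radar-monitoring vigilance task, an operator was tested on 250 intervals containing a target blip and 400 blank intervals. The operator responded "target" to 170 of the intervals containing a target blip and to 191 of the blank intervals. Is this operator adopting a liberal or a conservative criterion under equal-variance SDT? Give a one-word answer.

z(H) = 0.468, z(FA) = -0.056
c = −½·(z(H) + z(FA)) = -0.206
c < 0 → liberal criterion (biased toward responding “yes”).

liberal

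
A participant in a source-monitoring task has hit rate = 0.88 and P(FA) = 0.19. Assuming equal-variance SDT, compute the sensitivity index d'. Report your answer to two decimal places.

d' = 2.05

z(H) = z(0.88) = 1.1750
z(FA) = z(0.19) = -0.8779
d' = z(H) − z(FA) = 1.1750 − (-0.8779) = 2.0529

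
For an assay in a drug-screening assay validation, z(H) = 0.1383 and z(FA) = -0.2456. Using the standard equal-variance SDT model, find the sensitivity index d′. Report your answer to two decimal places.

d' = z(H) − z(FA) = 0.1383 − (-0.2456) = 0.3839

d′ = 0.38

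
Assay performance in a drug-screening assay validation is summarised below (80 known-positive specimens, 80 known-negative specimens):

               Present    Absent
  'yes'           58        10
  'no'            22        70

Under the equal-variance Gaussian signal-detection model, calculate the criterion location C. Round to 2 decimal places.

C = 0.28

H = 58/80 = 0.7250
FA = 10/80 = 0.1250
z(H) = z(0.7250) = 0.598
z(FA) = z(0.1250) = -1.150
c = −½·[z(H) + z(FA)] = −0.5 × (0.598 + (-1.150)) = 0.276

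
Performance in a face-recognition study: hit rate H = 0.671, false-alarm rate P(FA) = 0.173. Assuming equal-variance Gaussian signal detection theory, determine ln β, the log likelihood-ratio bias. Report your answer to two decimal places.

Φ⁻¹(0.671) = 0.443, Φ⁻¹(0.173) = -0.942
ln β = −½·[z(H)² − z(FA)²] = −0.5 × (0.196 − 0.887) = 0.3455

ln β = 0.35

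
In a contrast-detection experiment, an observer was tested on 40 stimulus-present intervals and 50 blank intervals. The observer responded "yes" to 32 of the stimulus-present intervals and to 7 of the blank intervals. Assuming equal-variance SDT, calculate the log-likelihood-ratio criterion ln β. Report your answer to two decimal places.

H = 32/40 = 0.8000
FA = 7/50 = 0.1400
Φ⁻¹(0.8000) = 0.842, Φ⁻¹(0.1400) = -1.080
ln β = −½·[z(H)² − z(FA)²] = −0.5 × (0.709 − 1.166) = 0.2285

ln β = 0.23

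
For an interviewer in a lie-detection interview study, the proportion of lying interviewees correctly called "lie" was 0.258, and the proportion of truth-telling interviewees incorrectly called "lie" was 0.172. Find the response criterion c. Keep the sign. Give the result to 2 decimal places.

z(0.258) = -0.6495, z(0.172) = -0.9463
c = −½·[z(H) + z(FA)] = −0.5 × (-0.6495 + (-0.9463)) = 0.7979

c = 0.80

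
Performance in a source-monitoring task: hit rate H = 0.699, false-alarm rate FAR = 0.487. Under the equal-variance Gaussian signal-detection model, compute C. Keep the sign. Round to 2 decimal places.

Φ⁻¹(H) = Φ⁻¹(0.699) = 0.5215
Φ⁻¹(FA) = Φ⁻¹(0.487) = -0.0326
c = −½·[z(H) + z(FA)] = −0.5 × (0.5215 + (-0.0326)) = -0.24445
c < 0: the participant has a liberal response bias.

C = -0.24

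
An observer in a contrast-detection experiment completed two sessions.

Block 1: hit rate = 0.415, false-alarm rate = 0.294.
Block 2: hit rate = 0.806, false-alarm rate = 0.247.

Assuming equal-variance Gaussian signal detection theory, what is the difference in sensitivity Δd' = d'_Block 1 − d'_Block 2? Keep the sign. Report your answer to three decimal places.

Δd' = -1.220

Block 1: z(0.415) = -0.2147, z(0.294) = -0.5417, d' = 0.3270
Block 2: z(0.806) = 0.8633, z(0.247) = -0.6840, d' = 1.5473
Δd' = d'_Block 1 − d'_Block 2 = 0.3270 − 1.5473 = -1.2203
Block 2 has the higher sensitivity.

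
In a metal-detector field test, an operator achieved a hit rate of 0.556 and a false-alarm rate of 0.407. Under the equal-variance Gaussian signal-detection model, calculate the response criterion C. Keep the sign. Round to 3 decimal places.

z(0.556) = 0.1408, z(0.407) = -0.2353
c = −½·[z(H) + z(FA)] = −0.5 × (0.1408 + (-0.2353)) = 0.04725

C = 0.047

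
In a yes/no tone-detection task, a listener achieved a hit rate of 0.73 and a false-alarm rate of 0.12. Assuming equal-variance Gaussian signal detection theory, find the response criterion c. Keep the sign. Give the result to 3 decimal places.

c = 0.281

z(H) = 0.6128
z(FA) = -1.1750
c = −½·[z(H) + z(FA)] = −0.5 × (0.6128 + (-1.1750)) = 0.2811
c > 0: the listener has a conservative response bias.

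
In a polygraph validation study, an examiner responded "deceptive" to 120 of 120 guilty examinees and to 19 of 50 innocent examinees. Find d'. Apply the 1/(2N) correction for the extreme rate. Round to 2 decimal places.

d' = 2.94

The hit rate is 120/120 = 1, so apply the 1/(2N) correction: H → 1 − 1/(2·120) = 0.99583.
z(H) = z(0.99583) = 2.638
z(FA) = z(0.38000) = -0.305
d' = 2.638 − (-0.305) = 2.943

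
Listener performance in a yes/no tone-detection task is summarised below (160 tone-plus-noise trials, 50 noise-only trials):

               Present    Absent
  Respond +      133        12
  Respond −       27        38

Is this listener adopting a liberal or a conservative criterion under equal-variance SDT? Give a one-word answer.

liberal

z(H) = 0.959, z(FA) = -0.706
c = −½·(z(H) + z(FA)) = -0.1265
c < 0 → liberal criterion (biased toward responding “yes”).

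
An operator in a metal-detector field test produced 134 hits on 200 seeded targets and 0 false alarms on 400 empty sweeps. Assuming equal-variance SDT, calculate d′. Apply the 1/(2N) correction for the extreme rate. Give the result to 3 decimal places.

The false-alarm rate is 0/400 = 0, so apply the 1/(2N) correction: FA → 1/(2·400) = 0.00125.
z(H) = z(0.67000) = 0.4399
z(FA) = z(0.00125) = -3.0233
d' = 0.4399 − (-3.0233) = 3.4632

d′ = 3.463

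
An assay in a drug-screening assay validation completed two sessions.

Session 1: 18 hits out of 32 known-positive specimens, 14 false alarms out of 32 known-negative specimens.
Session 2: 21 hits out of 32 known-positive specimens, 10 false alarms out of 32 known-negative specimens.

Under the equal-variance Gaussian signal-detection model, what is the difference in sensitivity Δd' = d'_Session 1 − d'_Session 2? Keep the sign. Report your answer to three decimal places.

Session 1: z(0.5625) = 0.1573, z(0.4375) = -0.1573, d' = 0.3146
Session 2: z(0.6562) = 0.4021, z(0.3125) = -0.4888, d' = 0.8909
Δd' = d'_Session 1 − d'_Session 2 = 0.3146 − 0.8909 = -0.5763
Session 2 has the higher sensitivity.

Δd' = -0.576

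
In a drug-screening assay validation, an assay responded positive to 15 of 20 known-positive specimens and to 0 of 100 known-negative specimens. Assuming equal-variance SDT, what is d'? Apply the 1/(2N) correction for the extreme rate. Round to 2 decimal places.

d' = 3.25

The false-alarm rate is 0/100 = 0, so apply the 1/(2N) correction: FA → 1/(2·100) = 0.00500.
z(H) = z(0.75000) = 0.674
z(FA) = z(0.00500) = -2.576
d' = 0.674 − (-2.576) = 3.250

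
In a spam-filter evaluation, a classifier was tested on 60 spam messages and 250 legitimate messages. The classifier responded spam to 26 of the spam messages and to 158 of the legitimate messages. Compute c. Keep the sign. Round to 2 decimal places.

c = -0.08

H = 26/60 = 0.4333
FA = 158/250 = 0.6320
z(H) = -0.1680
z(FA) = 0.3372
c = −½·[z(H) + z(FA)] = −0.5 × (-0.1680 + 0.3372) = -0.0846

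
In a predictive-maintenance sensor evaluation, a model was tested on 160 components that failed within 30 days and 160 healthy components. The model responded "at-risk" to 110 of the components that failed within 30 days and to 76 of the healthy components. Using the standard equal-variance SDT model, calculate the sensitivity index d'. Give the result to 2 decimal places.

H = 110/160 = 0.6875
FA = 76/160 = 0.4750
Φ⁻¹(H) = Φ⁻¹(0.6875) = 0.489
Φ⁻¹(FA) = Φ⁻¹(0.4750) = -0.063
d' = z(H) − z(FA) = 0.489 − (-0.063) = 0.552

d' = 0.55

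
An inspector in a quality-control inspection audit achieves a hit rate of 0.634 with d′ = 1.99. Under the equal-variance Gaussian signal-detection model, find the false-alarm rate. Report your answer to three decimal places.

z(hit rate) = z(0.634) = 0.3425
z(FA) = z(H) − d' = 0.3425 − 1.99 = -1.6475
false-alarm rate = Φ(-1.6475) = 0.0497

false-alarm rate = 0.050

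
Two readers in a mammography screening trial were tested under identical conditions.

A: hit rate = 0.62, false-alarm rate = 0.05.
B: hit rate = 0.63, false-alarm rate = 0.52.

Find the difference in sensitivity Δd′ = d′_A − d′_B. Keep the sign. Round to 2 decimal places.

A: z(0.62) = 0.305, z(0.05) = -1.645, d' = 1.950
B: z(0.63) = 0.332, z(0.52) = 0.050, d' = 0.282
Δd' = d'_A − d'_B = 1.950 − 0.282 = 1.668
A has the higher sensitivity.

Δd′ = 1.67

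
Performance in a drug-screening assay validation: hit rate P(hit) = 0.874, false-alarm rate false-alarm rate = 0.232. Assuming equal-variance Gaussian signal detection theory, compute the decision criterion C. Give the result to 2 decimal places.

Φ⁻¹(H) = 1.1455
Φ⁻¹(FA) = -0.7323
c = −½·[z(H) + z(FA)] = −0.5 × (1.1455 + (-0.7323)) = -0.2066
c < 0: the assay has a liberal response bias.

C = -0.21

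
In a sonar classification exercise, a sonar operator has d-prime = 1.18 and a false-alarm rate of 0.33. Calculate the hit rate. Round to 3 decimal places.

hit rate = 0.770

z(false-alarm rate) = z(0.33) = -0.4399
z(H) = z(FA) + d' = -0.4399 + 1.18 = 0.7401
hit rate = Φ(0.7401) = 0.7704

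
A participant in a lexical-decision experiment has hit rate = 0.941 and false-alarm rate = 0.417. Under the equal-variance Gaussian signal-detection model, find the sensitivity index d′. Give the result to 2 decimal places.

Φ⁻¹(0.941) = 1.563, Φ⁻¹(0.417) = -0.210
d' = z(H) − z(FA) = 1.563 − (-0.210) = 1.773

d′ = 1.77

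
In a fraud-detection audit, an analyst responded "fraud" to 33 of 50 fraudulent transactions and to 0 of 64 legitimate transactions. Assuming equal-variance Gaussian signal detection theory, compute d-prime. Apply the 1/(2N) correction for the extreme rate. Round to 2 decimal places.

d-prime = 2.83

The false-alarm rate is 0/64 = 0, so apply the 1/(2N) correction: FA → 1/(2·64) = 0.00781.
z(H) = z(0.66000) = 0.412
z(FA) = z(0.00781) = -2.418
d' = 0.412 − (-2.418) = 2.830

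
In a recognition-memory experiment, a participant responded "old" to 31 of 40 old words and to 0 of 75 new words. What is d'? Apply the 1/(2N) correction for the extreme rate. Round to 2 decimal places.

The false-alarm rate is 0/75 = 0, so apply the 1/(2N) correction: FA → 1/(2·75) = 0.00667.
z(H) = z(0.77500) = 0.755
z(FA) = z(0.00667) = -2.475
d' = 0.755 − (-2.475) = 3.230

d' = 3.23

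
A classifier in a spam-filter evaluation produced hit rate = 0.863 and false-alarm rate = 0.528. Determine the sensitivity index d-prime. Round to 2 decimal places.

d-prime = 1.02

Φ⁻¹(H) = Φ⁻¹(0.863) = 1.094
Φ⁻¹(FA) = Φ⁻¹(0.528) = 0.070
d' = z(H) − z(FA) = 1.094 − 0.070 = 1.024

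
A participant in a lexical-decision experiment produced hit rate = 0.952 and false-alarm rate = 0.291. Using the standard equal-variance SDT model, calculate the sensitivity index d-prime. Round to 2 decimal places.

d-prime = 2.22

Φ⁻¹(0.952) = 1.665, Φ⁻¹(0.291) = -0.550
d' = z(H) − z(FA) = 1.665 − (-0.550) = 2.215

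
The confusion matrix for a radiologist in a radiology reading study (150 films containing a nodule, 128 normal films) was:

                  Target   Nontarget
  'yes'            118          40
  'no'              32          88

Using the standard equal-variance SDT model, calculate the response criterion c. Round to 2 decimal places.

c = -0.15

H = 118/150 = 0.7867
FA = 40/128 = 0.3125
z(H) = z(0.7867) = 0.795
z(FA) = z(0.3125) = -0.489
c = −½·[z(H) + z(FA)] = −0.5 × (0.795 + (-0.489)) = -0.153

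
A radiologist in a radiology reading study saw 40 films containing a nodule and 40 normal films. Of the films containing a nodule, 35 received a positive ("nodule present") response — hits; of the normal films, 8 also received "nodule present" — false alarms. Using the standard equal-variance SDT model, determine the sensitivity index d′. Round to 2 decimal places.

H = 35/40 = 0.8750
FA = 8/40 = 0.2000
Φ⁻¹(H) = 1.150
Φ⁻¹(FA) = -0.842
d' = z(H) − z(FA) = 1.150 − (-0.842) = 1.992

d′ = 1.99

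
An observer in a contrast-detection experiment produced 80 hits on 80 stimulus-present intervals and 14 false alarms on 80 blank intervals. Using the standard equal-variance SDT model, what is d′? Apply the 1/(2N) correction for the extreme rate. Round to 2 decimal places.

The hit rate is 80/80 = 1, so apply the 1/(2N) correction: H → 1 − 1/(2·80) = 0.99375.
z(H) = z(0.99375) = 2.498
z(FA) = z(0.17500) = -0.935
d' = 2.498 − (-0.935) = 3.433

d′ = 3.43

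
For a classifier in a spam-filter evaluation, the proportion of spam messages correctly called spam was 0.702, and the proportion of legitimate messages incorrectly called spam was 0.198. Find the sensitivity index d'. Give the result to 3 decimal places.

d' = 1.379

z(H) = z(0.702) = 0.5302
z(FA) = z(0.198) = -0.8488
d' = z(H) − z(FA) = 0.5302 − (-0.8488) = 1.3790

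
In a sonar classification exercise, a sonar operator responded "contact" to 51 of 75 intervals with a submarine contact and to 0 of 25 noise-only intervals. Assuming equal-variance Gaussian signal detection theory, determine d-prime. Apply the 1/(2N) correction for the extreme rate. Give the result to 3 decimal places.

d-prime = 2.521

The false-alarm rate is 0/25 = 0, so apply the 1/(2N) correction: FA → 1/(2·25) = 0.02000.
z(H) = z(0.68000) = 0.4677
z(FA) = z(0.02000) = -2.0537
d' = 0.4677 − (-2.0537) = 2.5214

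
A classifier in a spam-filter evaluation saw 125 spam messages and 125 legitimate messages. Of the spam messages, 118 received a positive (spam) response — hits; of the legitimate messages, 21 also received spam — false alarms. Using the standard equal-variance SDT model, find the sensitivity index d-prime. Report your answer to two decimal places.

H = 118/125 = 0.9440
FA = 21/125 = 0.1680
z(H) = z(0.9440) = 1.589
z(FA) = z(0.1680) = -0.962
d' = z(H) − z(FA) = 1.589 − (-0.962) = 2.551

d-prime = 2.55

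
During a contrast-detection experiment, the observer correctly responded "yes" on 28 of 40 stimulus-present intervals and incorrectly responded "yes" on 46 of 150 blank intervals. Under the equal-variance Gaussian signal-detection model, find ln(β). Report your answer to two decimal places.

H = 28/40 = 0.7000
FA = 46/150 = 0.3067
Φ⁻¹(H) = 0.524
Φ⁻¹(FA) = -0.505
ln β = −½·[z(H)² − z(FA)²] = −0.5 × (0.275 − 0.255) = -0.010

ln β = -0.01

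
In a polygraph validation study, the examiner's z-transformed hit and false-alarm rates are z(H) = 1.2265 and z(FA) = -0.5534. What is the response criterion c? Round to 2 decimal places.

c = −½·[z(H) + z(FA)] = −½·(1.2265 + (-0.5534)) = -0.33655

c = -0.34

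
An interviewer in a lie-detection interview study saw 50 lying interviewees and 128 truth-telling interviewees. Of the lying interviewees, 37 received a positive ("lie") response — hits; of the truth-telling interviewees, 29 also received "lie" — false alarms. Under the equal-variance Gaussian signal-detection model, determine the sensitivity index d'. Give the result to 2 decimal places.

H = 37/50 = 0.7400
FA = 29/128 = 0.2266
z(0.7400) = 0.6433, z(0.2266) = -0.7501
d' = z(H) − z(FA) = 0.6433 − (-0.7501) = 1.3934

d' = 1.39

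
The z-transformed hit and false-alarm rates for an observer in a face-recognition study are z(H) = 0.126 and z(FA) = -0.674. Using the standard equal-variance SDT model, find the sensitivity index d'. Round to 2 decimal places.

d' = 0.80

d' = z(H) − z(FA) = 0.126 − (-0.674) = 0.800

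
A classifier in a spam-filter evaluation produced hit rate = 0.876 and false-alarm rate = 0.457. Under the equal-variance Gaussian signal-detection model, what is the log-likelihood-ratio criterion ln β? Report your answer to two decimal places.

ln β = -0.66

z(H) = 1.155
z(FA) = -0.108
ln β = −½·[z(H)² − z(FA)²] = −0.5 × (1.334 − 0.012) = -0.661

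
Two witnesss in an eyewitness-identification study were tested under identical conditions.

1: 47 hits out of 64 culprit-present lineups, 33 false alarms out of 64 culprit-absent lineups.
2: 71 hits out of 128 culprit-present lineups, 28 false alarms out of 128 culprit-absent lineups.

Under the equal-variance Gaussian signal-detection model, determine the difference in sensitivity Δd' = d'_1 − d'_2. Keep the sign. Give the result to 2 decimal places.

1: z(0.7344) = 0.626, z(0.5156) = 0.039, d' = 0.587
2: z(0.5547) = 0.138, z(0.2188) = -0.776, d' = 0.914
Δd' = d'_1 − d'_2 = 0.587 − 0.914 = -0.327
2 has the higher sensitivity.

Δd' = -0.33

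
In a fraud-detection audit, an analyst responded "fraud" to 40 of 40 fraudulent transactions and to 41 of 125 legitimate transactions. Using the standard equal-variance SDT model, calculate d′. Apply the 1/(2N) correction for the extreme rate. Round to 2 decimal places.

The hit rate is 40/40 = 1, so apply the 1/(2N) correction: H → 1 − 1/(2·40) = 0.98750.
z(H) = z(0.98750) = 2.241
z(FA) = z(0.32800) = -0.445
d' = 2.241 − (-0.445) = 2.686

d′ = 2.69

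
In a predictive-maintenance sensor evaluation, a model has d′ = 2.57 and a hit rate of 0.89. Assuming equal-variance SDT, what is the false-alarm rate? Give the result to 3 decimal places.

z(hit rate) = z(0.89) = 1.2265
z(FA) = z(H) − d' = 1.2265 − 2.57 = -1.3435
false-alarm rate = Φ(-1.3435) = 0.0896

false-alarm rate = 0.090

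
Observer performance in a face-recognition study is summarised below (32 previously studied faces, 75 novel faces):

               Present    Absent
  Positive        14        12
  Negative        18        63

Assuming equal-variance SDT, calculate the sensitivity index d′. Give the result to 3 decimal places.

H = 14/32 = 0.4375
FA = 12/75 = 0.1600
Φ⁻¹(H) = Φ⁻¹(0.4375) = -0.1573
Φ⁻¹(FA) = Φ⁻¹(0.1600) = -0.9945
d' = z(H) − z(FA) = -0.1573 − (-0.9945) = 0.8372

d′ = 0.837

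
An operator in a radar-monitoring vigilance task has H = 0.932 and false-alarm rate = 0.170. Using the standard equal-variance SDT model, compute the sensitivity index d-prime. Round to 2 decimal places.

Φ⁻¹(H) = 1.4909
Φ⁻¹(FA) = -0.9542
d' = z(H) − z(FA) = 1.4909 − (-0.9542) = 2.4451

d-prime = 2.45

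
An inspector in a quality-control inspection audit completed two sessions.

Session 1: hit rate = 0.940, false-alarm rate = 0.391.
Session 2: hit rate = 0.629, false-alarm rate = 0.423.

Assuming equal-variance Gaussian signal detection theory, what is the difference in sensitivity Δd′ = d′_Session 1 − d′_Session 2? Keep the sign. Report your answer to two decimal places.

Δd′ = 1.31

Session 1: z(0.940) = 1.555, z(0.391) = -0.277, d' = 1.832
Session 2: z(0.629) = 0.329, z(0.423) = -0.194, d' = 0.523
Δd' = d'_Session 1 − d'_Session 2 = 1.832 − 0.523 = 1.309
Session 1 has the higher sensitivity.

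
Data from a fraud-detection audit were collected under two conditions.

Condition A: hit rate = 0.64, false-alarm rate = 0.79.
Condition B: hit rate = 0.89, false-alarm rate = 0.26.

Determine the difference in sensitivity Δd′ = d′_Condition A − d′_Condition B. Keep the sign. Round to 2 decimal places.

Condition A: z(0.64) = 0.358, z(0.79) = 0.806, d' = -0.448
Condition B: z(0.89) = 1.227, z(0.26) = -0.643, d' = 1.870
Δd' = d'_Condition A − d'_Condition B = -0.448 − 1.870 = -2.318
Condition B has the higher sensitivity.

Δd′ = -2.32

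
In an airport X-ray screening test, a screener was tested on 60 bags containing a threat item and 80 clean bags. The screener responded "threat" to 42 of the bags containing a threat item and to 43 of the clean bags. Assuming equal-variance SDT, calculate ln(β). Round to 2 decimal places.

ln β = -0.13

H = 42/60 = 0.7000
FA = 43/80 = 0.5375
z(H) = 0.524
z(FA) = 0.094
ln β = −½·[z(H)² − z(FA)²] = −0.5 × (0.275 − 0.009) = -0.133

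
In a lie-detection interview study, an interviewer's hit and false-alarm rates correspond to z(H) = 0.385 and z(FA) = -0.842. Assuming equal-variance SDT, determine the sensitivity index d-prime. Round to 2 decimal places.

d' = z(H) − z(FA) = 0.385 − (-0.842) = 1.227

d-prime = 1.23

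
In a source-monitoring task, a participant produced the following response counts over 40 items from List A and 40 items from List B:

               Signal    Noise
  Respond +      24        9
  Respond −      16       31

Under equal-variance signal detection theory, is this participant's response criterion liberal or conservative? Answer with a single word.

z(H) = 0.253, z(FA) = -0.755
c = −½·(z(H) + z(FA)) = 0.251
c > 0 → conservative criterion (biased toward responding “no”).

conservative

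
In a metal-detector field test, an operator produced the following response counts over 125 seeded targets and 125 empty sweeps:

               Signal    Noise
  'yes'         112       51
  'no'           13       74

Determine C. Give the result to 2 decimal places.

H = 112/125 = 0.8960
FA = 51/125 = 0.4080
z(H) = 1.2591
z(FA) = -0.2327
c = −½·[z(H) + z(FA)] = −0.5 × (1.2591 + (-0.2327)) = -0.5132
c < 0: the operator has a liberal response bias.

C = -0.51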